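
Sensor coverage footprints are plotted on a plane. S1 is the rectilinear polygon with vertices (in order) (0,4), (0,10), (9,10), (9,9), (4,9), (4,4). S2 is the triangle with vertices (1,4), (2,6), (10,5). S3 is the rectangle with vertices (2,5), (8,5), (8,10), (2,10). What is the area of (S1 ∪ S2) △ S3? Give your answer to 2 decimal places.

|S1 ∪ S2| = 33.25.
|(S1 ∪ S2) ∩ S3| = 16.
|(S1 ∪ S2) △ S3| = 33.25 + 30 − 32 = 31.25.

31.25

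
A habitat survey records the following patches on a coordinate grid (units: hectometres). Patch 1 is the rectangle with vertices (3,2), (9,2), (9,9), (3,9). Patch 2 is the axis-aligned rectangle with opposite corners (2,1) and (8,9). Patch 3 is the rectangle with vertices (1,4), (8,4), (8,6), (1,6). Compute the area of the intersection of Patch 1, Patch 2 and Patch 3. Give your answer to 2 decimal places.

The intersection is the polygon with vertices (8,4), (3,4), (3,6), (8,6).
By the shoelace formula its area is 10.00.

10.00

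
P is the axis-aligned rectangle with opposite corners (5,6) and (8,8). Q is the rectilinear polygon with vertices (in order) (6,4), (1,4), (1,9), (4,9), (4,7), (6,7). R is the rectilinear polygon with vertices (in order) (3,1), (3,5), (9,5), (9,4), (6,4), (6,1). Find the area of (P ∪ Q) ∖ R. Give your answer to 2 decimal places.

23.00

|P ∪ Q| = 26.
|(P ∪ Q) ∩ R| = 3.
|(P ∪ Q) ∖ R| = 26 − 3 = 23.00.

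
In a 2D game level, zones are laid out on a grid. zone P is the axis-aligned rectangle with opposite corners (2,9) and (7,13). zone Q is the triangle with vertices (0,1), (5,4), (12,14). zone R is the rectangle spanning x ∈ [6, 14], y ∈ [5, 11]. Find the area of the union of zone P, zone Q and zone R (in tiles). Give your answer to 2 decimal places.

By inclusion–exclusion:
Individual areas: |zone P| = 20, |zone Q| = 14.5, |zone R| = 48.
|zone P∩zone Q| = 0.
|zone P∩zone R|: x∈[6,7], y∈[9,11] → 1·2 = 2.
|zone Q∩zone R| = 5.2104.
|zone P∩zone Q∩zone R| = 0.
|zone P ∪ zone Q ∪ zone R| = 82.5 − 7.2104 + 0 = 75.29.

75.29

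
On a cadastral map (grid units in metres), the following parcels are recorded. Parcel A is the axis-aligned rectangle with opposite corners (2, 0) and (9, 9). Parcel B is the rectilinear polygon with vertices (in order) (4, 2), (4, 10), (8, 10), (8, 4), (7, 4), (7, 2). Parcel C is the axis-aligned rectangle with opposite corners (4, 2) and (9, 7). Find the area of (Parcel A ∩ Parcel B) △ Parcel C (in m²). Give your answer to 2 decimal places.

15.00

|Parcel A ∩ Parcel B| = 26.
|(Parcel A ∩ Parcel B) ∩ Parcel C| = 18.
|(Parcel A ∩ Parcel B) △ Parcel C| = 26 + 25 − 36 = 15.00.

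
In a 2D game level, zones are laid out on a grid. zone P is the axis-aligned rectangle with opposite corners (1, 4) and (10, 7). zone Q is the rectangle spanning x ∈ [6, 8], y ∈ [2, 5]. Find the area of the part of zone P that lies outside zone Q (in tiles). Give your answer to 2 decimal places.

25.00

|zone P∩zone Q|: x∈[6,8], y∈[4,5] → 2·1 = 2.
|zone P| = 27.
|zone P ∖ zone Q| = |zone P| − |zone P∩zone Q| = 27 − 2 = 25.00.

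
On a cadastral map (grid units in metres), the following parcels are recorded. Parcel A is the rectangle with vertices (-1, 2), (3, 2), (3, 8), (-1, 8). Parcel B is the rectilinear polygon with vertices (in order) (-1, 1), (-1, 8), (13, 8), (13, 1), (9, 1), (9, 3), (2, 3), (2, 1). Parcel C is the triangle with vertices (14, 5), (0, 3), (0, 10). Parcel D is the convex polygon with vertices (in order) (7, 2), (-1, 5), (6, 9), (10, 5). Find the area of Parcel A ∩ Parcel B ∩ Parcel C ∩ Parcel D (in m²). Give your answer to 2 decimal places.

7.10

The intersection is the polygon with vertices (3,3.5), (0,4.625), (0,5.571), (3,7.286).
By the shoelace formula its area is 7.10.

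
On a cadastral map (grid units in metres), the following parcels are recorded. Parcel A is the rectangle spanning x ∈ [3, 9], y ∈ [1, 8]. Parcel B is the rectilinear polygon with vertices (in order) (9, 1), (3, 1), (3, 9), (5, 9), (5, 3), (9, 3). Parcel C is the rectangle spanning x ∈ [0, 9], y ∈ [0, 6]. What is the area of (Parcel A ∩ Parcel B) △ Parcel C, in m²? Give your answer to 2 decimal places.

40.00

|Parcel A ∩ Parcel B| = 22.
|(Parcel A ∩ Parcel B) ∩ Parcel C| = 18.
|(Parcel A ∩ Parcel B) △ Parcel C| = 22 + 54 − 36 = 40.00.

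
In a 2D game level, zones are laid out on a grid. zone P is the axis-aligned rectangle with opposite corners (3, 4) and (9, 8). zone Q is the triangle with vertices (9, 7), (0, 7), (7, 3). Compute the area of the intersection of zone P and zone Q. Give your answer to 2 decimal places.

14.30

The intersection is the polygon with vertices (3,7), (9,7), (7.5,4), (5.25,4), (3,5.286).
By the shoelace formula its area is 14.30.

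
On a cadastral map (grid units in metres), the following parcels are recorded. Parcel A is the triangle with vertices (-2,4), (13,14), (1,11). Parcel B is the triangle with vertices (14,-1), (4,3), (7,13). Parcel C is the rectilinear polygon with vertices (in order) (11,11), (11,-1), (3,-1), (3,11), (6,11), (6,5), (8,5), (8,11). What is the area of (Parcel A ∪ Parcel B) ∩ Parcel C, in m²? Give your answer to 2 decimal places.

43.51

|Parcel A ∪ Parcel B| = 90.2211.
|(Parcel A ∪ Parcel B) ∩ Parcel C| = 43.51.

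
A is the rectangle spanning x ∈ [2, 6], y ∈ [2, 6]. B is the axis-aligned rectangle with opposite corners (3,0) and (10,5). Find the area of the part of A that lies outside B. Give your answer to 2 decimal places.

7.00

|A∩B|: x∈[3,6], y∈[2,5] → 3·3 = 9.
|A| = 16.
|A ∖ B| = |A| − |A∩B| = 16 − 9 = 7.00.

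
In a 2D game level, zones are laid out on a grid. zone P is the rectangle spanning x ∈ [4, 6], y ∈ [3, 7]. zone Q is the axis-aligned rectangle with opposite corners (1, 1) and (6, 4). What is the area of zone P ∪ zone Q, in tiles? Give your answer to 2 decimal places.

21.00

By inclusion–exclusion:
Individual areas: |zone P| = 8, |zone Q| = 15.
|zone P∩zone Q|: x∈[4,6], y∈[3,4] → 2·1 = 2.
|zone P ∪ zone Q| = 23 − 2 = 21.00.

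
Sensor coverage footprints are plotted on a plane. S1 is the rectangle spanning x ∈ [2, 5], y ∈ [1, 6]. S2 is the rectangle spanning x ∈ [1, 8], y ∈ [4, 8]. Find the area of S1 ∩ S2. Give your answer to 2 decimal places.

6.00

|S1∩S2|: x∈[2,5], y∈[4,6] → 3·2 = 6.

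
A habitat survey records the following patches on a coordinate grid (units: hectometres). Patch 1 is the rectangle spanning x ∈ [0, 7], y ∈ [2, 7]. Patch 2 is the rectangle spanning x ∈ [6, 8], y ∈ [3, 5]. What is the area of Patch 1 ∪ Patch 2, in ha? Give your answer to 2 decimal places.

By inclusion–exclusion:
Individual areas: |Patch 1| = 35, |Patch 2| = 4.
|Patch 1∩Patch 2|: x∈[6,7], y∈[3,5] → 1·2 = 2.
|Patch 1 ∪ Patch 2| = 39 − 2 = 37.00.

37.00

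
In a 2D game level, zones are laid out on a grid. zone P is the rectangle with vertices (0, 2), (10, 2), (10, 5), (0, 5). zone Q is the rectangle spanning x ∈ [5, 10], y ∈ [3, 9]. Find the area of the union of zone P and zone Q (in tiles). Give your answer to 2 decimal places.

50.00

By inclusion–exclusion:
Individual areas: |zone P| = 30, |zone Q| = 30.
|zone P∩zone Q|: x∈[5,10], y∈[3,5] → 5·2 = 10.
|zone P ∪ zone Q| = 60 − 10 = 50.00.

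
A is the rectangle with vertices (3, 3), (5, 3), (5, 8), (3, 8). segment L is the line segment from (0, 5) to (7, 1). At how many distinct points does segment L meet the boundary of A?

2

The segment meets the boundary at (3.5,3), (3,3.286).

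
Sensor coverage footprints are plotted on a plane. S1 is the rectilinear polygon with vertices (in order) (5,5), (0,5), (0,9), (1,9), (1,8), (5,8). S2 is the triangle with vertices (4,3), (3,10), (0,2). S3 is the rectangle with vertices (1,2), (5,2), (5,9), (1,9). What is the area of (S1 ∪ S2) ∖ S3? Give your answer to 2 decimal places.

5.47

|S1 ∪ S2| = 25.0625.
|(S1 ∪ S2) ∩ S3| = 19.5952.
|(S1 ∪ S2) ∖ S3| = 25.0625 − 19.5952 = 5.47.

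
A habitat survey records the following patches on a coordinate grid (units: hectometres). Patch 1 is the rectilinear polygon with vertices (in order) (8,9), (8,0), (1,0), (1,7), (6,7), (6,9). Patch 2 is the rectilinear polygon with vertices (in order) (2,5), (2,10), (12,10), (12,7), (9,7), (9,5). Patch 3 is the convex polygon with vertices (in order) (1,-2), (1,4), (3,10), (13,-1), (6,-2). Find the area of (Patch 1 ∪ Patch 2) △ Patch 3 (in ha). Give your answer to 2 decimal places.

60.00

|Patch 1 ∪ Patch 2| = 81.
|(Patch 1 ∪ Patch 2) ∩ Patch 3| = 50.25.
|(Patch 1 ∪ Patch 2) △ Patch 3| = 81 + 79.5 − 100.5 = 60.00.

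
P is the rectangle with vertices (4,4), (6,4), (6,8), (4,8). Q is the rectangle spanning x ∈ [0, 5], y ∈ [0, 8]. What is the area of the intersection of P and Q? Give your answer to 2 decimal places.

|P∩Q|: x∈[4,5], y∈[4,8] → 1·4 = 4.

4.00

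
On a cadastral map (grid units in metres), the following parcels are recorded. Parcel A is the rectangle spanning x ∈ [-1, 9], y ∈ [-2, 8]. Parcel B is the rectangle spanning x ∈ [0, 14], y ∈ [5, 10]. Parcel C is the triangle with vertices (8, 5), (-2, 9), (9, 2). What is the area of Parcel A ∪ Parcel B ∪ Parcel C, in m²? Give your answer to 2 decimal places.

By inclusion–exclusion:
Individual areas: |Parcel A| = 100, |Parcel B| = 70, |Parcel C| = 13.
|Parcel A∩Parcel B|: x∈[0,9], y∈[5,8] → 9·3 = 27.
|Parcel A∩Parcel C| = 12.5357.
|Parcel B∩Parcel C| = 6.9558.
|Parcel A∩Parcel B∩Parcel C| = 6.9058.
|Parcel A ∪ Parcel B ∪ Parcel C| = 183 − 46.4916 + 6.9058 = 143.41.

143.41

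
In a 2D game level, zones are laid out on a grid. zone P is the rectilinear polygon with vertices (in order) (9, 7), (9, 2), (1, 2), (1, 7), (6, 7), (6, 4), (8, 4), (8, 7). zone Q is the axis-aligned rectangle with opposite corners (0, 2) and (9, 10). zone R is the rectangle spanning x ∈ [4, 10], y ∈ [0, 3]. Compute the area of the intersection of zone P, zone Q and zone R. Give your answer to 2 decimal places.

The intersection is the polygon with vertices (4,2), (4,3), (9,3), (9,2).
By the shoelace formula its area is 5.00.

5.00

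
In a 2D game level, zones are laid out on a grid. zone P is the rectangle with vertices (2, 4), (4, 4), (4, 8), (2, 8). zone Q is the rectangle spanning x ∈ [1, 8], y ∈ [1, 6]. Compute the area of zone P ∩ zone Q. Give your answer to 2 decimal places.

|zone P∩zone Q|: x∈[2,4], y∈[4,6] → 2·2 = 4.

4.00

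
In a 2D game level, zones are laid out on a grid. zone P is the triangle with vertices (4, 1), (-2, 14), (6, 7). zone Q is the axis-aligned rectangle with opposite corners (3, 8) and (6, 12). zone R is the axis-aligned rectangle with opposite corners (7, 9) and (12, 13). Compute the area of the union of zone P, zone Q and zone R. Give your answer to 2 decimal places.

61.49

By inclusion–exclusion:
Individual areas: |zone P| = 31, |zone Q| = 12, |zone R| = 20.
|zone P∩zone Q| = 1.5089.
|zone P∩zone R| = 0.
|zone Q∩zone R| = 0 (no overlap).
|zone P∩zone Q∩zone R| = 0.
|zone P ∪ zone Q ∪ zone R| = 63 − 1.5089 + 0 = 61.49.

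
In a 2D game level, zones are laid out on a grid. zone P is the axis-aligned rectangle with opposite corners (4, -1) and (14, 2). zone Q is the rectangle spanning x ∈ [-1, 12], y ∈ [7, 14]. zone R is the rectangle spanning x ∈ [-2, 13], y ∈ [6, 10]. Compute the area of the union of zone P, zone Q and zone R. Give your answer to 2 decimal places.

142.00

By inclusion–exclusion:
Individual areas: |zone P| = 30, |zone Q| = 91, |zone R| = 60.
|zone P∩zone Q| = 0 (no overlap).
|zone P∩zone R| = 0 (no overlap).
|zone Q∩zone R|: x∈[-1,12], y∈[7,10] → 13·3 = 39.
|zone P∩zone Q∩zone R| = 0.
|zone P ∪ zone Q ∪ zone R| = 181 − 39 + 0 = 142.00.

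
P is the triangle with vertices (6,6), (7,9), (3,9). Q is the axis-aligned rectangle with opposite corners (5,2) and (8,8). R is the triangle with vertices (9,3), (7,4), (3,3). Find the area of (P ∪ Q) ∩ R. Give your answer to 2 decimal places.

The region (P ∪ Q) ∩ R is the polygon with vertices (8,3), (5,3), (5,3.5), (7,4), (8,3.5).
By the shoelace formula its area is 2.25.

2.25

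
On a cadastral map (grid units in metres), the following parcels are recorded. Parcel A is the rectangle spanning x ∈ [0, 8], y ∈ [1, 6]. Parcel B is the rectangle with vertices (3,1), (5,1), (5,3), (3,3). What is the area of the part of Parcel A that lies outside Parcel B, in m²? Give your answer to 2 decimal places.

|Parcel A∩Parcel B|: x∈[3,5], y∈[1,3] → 2·2 = 4.
|Parcel A| = 40.
|Parcel A ∖ Parcel B| = |Parcel A| − |Parcel A∩Parcel B| = 40 − 4 = 36.00.

36.00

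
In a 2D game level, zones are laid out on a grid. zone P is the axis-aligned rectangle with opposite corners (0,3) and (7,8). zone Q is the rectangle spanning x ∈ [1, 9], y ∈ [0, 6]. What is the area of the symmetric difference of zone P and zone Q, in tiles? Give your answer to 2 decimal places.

47.00

|zone P∩zone Q|: x∈[1,7], y∈[3,6] → 6·3 = 18.
|zone P △ zone Q| = |zone P| + |zone Q| − 2·|zone P∩zone Q| = 35 + 48 − 36 = 47.00.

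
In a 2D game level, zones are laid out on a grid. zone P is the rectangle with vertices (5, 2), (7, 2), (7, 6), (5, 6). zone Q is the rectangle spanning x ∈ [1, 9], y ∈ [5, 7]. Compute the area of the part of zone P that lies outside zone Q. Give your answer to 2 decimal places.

6.00

|zone P∩zone Q|: x∈[5,7], y∈[5,6] → 2·1 = 2.
|zone P| = 8.
|zone P ∖ zone Q| = |zone P| − |zone P∩zone Q| = 8 − 2 = 6.00.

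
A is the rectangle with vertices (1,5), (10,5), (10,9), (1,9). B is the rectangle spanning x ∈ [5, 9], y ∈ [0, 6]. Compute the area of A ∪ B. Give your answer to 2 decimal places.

56.00

By inclusion–exclusion:
Individual areas: |A| = 36, |B| = 24.
|A∩B|: x∈[5,9], y∈[5,6] → 4·1 = 4.
|A ∪ B| = 60 − 4 = 56.00.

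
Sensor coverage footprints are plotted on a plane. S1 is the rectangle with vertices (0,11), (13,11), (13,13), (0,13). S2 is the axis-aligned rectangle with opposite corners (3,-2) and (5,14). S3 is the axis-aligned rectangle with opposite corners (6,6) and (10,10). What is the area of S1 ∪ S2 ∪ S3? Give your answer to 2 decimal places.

By inclusion–exclusion:
Individual areas: |S1| = 26, |S2| = 32, |S3| = 16.
|S1∩S2|: x∈[3,5], y∈[11,13] → 2·2 = 4.
|S1∩S3| = 0 (no overlap).
|S2∩S3| = 0 (no overlap).
|S1∩S2∩S3| = 0.
|S1 ∪ S2 ∪ S3| = 74 − 4 + 0 = 70.00.

70.00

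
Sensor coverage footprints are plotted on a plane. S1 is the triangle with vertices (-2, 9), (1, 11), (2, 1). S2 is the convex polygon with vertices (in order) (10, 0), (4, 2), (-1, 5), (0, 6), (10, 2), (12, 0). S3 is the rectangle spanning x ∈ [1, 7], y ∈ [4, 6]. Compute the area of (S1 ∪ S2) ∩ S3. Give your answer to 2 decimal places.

3.47

The region (S1 ∪ S2) ∩ S3 is the polygon with vertices (1.562,5.375), (5,4), (1,4), (1,6), (1.5,6).
By the shoelace formula its area is 3.47.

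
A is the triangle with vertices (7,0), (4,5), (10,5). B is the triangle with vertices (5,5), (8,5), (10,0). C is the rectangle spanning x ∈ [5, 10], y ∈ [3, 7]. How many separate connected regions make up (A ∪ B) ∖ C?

2

(A ∪ B) ∖ C splits into 2 disjoint pieces (area 0.8333, area 7.0875).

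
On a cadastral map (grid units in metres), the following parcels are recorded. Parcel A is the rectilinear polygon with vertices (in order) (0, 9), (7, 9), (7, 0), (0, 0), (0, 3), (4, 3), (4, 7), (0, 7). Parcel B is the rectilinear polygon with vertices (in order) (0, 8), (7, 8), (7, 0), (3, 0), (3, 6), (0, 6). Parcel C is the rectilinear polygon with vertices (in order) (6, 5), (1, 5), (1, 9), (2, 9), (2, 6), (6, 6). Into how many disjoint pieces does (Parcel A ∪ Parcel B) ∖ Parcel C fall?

(Parcel A ∪ Parcel B) ∖ Parcel C splits into 2 disjoint pieces (area 45, area 3).

2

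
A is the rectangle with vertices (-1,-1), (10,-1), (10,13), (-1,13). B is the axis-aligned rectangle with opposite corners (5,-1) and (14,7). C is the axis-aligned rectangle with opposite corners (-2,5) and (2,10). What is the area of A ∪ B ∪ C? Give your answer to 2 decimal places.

By inclusion–exclusion:
Individual areas: |A| = 154, |B| = 72, |C| = 20.
|A∩B|: x∈[5,10], y∈[-1,7] → 5·8 = 40.
|A∩C|: x∈[-1,2], y∈[5,10] → 3·5 = 15.
|B∩C| = 0 (no overlap).
|A∩B∩C| = 0.
|A ∪ B ∪ C| = 246 − 55 + 0 = 191.00.

191.00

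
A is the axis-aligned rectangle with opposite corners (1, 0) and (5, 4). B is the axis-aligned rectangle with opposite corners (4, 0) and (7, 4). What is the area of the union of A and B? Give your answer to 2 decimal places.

By inclusion–exclusion:
Individual areas: |A| = 16, |B| = 12.
|A∩B|: x∈[4,5], y∈[0,4] → 1·4 = 4.
|A ∪ B| = 28 − 4 = 24.00.

24.00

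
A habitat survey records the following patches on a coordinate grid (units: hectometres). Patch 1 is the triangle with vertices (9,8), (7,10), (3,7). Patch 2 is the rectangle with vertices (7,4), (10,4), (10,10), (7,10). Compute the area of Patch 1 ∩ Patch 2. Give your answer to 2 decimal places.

2.33

The intersection is the polygon with vertices (9,8), (7,7.667), (7,10).
By the shoelace formula its area is 2.33.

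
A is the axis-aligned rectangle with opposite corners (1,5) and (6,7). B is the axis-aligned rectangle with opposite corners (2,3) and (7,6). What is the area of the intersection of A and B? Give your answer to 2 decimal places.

4.00

|A∩B|: x∈[2,6], y∈[5,6] → 4·1 = 4.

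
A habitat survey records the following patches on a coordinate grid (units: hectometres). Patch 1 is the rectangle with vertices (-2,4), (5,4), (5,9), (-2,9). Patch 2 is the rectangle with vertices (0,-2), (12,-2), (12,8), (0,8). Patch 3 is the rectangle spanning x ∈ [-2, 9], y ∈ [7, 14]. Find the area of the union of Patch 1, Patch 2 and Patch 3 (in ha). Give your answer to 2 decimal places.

194.00

By inclusion–exclusion:
Individual areas: |Patch 1| = 35, |Patch 2| = 120, |Patch 3| = 77.
|Patch 1∩Patch 2|: x∈[0,5], y∈[4,8] → 5·4 = 20.
|Patch 1∩Patch 3|: x∈[-2,5], y∈[7,9] → 7·2 = 14.
|Patch 2∩Patch 3|: x∈[0,9], y∈[7,8] → 9·1 = 9.
|Patch 1∩Patch 2∩Patch 3| = 5.
|Patch 1 ∪ Patch 2 ∪ Patch 3| = 232 − 43 + 5 = 194.00.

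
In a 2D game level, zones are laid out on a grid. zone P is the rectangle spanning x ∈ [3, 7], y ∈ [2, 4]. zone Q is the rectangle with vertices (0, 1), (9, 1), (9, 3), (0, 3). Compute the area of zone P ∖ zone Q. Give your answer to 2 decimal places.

4.00

|zone P∩zone Q|: x∈[3,7], y∈[2,3] → 4·1 = 4.
|zone P| = 8.
|zone P ∖ zone Q| = |zone P| − |zone P∩zone Q| = 8 − 4 = 4.00.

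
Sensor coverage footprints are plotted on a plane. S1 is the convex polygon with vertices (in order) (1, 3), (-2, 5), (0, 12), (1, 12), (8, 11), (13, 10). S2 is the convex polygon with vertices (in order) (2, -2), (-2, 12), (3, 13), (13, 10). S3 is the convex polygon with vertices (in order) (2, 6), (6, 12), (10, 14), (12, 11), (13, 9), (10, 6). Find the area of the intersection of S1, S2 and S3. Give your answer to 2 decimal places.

30.83

The intersection is the polygon with vertices (8,11), (12.444,10.111), (12.613,9.774), (6.143,6), (2,6), (5.565,11.348).
By the shoelace formula its area is 30.83.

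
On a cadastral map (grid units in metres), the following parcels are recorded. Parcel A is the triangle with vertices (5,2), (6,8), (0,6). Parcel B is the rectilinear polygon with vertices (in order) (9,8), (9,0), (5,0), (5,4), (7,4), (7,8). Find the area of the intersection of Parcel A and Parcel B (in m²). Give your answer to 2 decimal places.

0.33

The intersection is the polygon with vertices (5,2), (5,4), (5.333,4).
By the shoelace formula its area is 0.33.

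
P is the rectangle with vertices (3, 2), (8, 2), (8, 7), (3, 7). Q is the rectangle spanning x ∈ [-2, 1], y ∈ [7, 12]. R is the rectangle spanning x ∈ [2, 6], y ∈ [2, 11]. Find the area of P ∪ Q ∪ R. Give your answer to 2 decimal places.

61.00

By inclusion–exclusion:
Individual areas: |P| = 25, |Q| = 15, |R| = 36.
|P∩Q| = 0 (no overlap).
|P∩R|: x∈[3,6], y∈[2,7] → 3·5 = 15.
|Q∩R| = 0 (no overlap).
|P∩Q∩R| = 0.
|P ∪ Q ∪ R| = 76 − 15 + 0 = 61.00.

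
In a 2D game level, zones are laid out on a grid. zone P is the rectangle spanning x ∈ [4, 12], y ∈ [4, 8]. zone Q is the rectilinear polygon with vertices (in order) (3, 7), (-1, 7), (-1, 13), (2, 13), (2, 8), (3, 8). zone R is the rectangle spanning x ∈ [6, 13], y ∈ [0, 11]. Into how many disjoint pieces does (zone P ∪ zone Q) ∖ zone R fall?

2

(zone P ∪ zone Q) ∖ zone R splits into 2 disjoint pieces (area 8, area 19).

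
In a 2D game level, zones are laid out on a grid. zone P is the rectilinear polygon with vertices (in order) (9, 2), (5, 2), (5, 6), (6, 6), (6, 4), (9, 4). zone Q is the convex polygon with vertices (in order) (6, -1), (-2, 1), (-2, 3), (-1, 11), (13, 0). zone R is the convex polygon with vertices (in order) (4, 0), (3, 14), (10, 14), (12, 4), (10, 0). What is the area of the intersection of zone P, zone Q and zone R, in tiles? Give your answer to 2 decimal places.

The intersection is the polygon with vertices (5,6), (5.364,6), (6,5.5), (6,4), (7.909,4), (9,3.143), (9,2), (5,2).
By the shoelace formula its area is 9.37.

9.37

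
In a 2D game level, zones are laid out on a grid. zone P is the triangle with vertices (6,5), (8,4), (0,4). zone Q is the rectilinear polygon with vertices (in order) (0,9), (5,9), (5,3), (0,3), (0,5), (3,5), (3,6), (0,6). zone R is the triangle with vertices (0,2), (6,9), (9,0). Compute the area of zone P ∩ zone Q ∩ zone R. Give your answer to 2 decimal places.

1.80

The intersection is the polygon with vertices (5,4.833), (5,4), (1.714,4), (2,4.333).
By the shoelace formula its area is 1.80.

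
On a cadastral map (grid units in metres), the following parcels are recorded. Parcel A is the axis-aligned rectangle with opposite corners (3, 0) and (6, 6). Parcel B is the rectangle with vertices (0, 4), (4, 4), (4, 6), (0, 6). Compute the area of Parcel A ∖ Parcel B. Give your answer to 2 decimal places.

16.00

|Parcel A∩Parcel B|: x∈[3,4], y∈[4,6] → 1·2 = 2.
|Parcel A| = 18.
|Parcel A ∖ Parcel B| = |Parcel A| − |Parcel A∩Parcel B| = 18 − 2 = 16.00.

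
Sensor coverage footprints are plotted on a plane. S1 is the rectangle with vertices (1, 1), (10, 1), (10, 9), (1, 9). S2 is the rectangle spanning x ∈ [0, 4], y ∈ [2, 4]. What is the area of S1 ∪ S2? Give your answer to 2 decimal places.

74.00

By inclusion–exclusion:
Individual areas: |S1| = 72, |S2| = 8.
|S1∩S2|: x∈[1,4], y∈[2,4] → 3·2 = 6.
|S1 ∪ S2| = 80 − 6 = 74.00.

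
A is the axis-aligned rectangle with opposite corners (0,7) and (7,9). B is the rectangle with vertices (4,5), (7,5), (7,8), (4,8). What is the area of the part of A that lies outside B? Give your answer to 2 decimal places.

11.00

|A∩B|: x∈[4,7], y∈[7,8] → 3·1 = 3.
|A| = 14.
|A ∖ B| = |A| − |A∩B| = 14 − 3 = 11.00.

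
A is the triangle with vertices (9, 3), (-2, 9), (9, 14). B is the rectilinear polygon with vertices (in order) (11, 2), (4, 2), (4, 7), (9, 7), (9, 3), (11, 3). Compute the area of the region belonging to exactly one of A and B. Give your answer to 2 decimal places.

|A| = 60.5, |B| = 27, |A∩B| = 13.1818.
|A △ B| = |A| + |B| − 2·|A∩B| = 60.5 + 27 − 26.3636 = 61.14.

61.14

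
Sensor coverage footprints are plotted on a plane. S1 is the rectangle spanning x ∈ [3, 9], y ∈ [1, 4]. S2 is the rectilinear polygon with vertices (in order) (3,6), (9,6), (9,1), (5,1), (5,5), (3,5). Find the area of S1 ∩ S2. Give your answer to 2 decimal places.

12.00

The intersection is the polygon with vertices (9,1), (5,1), (5,4), (9,4).
By the shoelace formula its area is 12.00.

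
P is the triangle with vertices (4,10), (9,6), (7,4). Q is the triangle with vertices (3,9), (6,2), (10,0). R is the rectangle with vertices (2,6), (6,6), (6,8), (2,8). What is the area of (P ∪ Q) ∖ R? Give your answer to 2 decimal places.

17.60

|P ∪ Q| = 20.
|(P ∪ Q) ∩ R| = 2.3968.
|(P ∪ Q) ∖ R| = 20 − 2.3968 = 17.60.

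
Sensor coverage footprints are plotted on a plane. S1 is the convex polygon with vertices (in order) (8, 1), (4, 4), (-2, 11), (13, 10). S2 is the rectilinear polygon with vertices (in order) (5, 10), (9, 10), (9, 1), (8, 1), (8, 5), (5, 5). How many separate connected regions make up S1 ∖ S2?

S1 ∖ S2 is a single connected region.

1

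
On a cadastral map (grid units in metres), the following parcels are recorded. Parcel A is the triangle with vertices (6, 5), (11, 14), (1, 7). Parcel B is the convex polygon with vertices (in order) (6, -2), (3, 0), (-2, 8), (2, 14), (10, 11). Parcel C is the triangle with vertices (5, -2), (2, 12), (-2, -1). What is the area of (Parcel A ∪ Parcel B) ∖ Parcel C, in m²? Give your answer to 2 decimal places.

84.94

|Parcel A ∪ Parcel B| = 111.6794.
|(Parcel A ∪ Parcel B) ∩ Parcel C| = 26.7394.
|(Parcel A ∪ Parcel B) ∖ Parcel C| = 111.6794 − 26.7394 = 84.94.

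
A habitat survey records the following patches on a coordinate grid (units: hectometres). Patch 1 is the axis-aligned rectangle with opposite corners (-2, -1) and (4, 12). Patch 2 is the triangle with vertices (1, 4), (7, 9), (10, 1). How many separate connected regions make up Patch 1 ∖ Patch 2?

Patch 1 ∖ Patch 2 is a single connected region.

1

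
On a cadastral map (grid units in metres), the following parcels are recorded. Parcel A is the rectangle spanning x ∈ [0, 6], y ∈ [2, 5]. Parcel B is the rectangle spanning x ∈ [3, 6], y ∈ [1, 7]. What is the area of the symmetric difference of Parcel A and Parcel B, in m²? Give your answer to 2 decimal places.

18.00

|Parcel A∩Parcel B|: x∈[3,6], y∈[2,5] → 3·3 = 9.
|Parcel A △ Parcel B| = |Parcel A| + |Parcel B| − 2·|Parcel A∩Parcel B| = 18 + 18 − 18 = 18.00.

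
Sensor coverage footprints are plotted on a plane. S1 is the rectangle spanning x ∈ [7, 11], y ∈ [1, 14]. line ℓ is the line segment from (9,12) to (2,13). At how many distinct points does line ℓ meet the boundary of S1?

1

The segment meets the boundary at (7,12.286).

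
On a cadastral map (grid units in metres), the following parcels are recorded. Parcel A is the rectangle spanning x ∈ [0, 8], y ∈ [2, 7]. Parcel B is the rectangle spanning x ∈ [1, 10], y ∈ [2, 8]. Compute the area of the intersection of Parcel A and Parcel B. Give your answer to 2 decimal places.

35.00

|Parcel A∩Parcel B|: x∈[1,8], y∈[2,7] → 7·5 = 35.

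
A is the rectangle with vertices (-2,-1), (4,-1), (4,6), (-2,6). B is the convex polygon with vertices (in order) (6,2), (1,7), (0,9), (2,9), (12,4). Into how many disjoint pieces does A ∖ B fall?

1

A ∖ B is a single connected region.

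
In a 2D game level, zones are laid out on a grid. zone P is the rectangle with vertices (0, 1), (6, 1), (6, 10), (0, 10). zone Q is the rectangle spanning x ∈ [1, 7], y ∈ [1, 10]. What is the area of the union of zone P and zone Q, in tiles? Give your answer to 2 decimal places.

By inclusion–exclusion:
Individual areas: |zone P| = 54, |zone Q| = 54.
|zone P∩zone Q|: x∈[1,6], y∈[1,10] → 5·9 = 45.
|zone P ∪ zone Q| = 108 − 45 = 63.00.

63.00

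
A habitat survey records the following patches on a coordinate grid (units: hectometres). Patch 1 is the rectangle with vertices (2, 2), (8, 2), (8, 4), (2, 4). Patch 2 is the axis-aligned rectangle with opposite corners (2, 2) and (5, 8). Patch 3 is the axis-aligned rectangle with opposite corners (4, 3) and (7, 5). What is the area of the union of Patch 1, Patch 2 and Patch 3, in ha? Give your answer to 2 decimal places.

26.00

By inclusion–exclusion:
Individual areas: |Patch 1| = 12, |Patch 2| = 18, |Patch 3| = 6.
|Patch 1∩Patch 2|: x∈[2,5], y∈[2,4] → 3·2 = 6.
|Patch 1∩Patch 3|: x∈[4,7], y∈[3,4] → 3·1 = 3.
|Patch 2∩Patch 3|: x∈[4,5], y∈[3,5] → 1·2 = 2.
|Patch 1∩Patch 2∩Patch 3| = 1.
|Patch 1 ∪ Patch 2 ∪ Patch 3| = 36 − 11 + 1 = 26.00.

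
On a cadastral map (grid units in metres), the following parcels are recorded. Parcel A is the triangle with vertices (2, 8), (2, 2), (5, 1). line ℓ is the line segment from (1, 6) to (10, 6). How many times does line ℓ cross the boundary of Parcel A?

The segment meets the boundary at (2.857,6), (2,6).

2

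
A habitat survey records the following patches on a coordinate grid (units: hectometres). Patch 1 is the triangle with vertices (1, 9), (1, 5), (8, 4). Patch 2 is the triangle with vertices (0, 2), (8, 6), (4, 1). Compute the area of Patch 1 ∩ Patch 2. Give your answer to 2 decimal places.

1.05

The intersection is the polygon with vertices (4.889,4.444), (6.353,5.176), (6.982,4.727), (6.564,4.205).
By the shoelace formula its area is 1.05.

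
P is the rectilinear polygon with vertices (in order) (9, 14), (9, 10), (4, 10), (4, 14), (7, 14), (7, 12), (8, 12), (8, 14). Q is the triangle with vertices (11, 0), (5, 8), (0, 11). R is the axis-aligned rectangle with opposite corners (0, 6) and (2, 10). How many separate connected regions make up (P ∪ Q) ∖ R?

3

(P ∪ Q) ∖ R splits into 3 disjoint pieces (area 18, area 0.3333, area 10.2).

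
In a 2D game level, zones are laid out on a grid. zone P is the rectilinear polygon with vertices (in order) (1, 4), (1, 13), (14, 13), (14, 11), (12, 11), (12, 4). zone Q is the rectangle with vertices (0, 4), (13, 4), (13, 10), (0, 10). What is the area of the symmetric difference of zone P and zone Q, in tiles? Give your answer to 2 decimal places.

|zone P| = 103, |zone Q| = 78, |zone P∩zone Q| = 66.
|zone P △ zone Q| = |zone P| + |zone Q| − 2·|zone P∩zone Q| = 103 + 78 − 132 = 49.00.

49.00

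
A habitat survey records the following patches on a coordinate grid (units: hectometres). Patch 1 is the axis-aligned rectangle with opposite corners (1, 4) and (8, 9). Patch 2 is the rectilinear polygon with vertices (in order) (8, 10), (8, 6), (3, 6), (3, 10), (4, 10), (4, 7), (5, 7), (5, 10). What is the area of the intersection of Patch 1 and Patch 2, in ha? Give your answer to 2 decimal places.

The intersection is the polygon with vertices (8,6), (3,6), (3,9), (4,9), (4,7), (5,7), (5,9), (8,9).
By the shoelace formula its area is 13.00.

13.00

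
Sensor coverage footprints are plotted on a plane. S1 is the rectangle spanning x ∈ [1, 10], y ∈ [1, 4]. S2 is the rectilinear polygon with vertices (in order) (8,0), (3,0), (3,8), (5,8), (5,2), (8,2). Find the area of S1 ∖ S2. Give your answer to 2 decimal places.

|S1| = 27, |S1∩S2| = 9.
|S1 ∖ S2| = |S1| − |S1∩S2| = 27 − 9 = 18.00.

18.00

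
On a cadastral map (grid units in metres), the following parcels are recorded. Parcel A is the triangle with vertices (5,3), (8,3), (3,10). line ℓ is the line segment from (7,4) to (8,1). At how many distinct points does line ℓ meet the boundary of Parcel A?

The segment meets the boundary at (7.333,3).

1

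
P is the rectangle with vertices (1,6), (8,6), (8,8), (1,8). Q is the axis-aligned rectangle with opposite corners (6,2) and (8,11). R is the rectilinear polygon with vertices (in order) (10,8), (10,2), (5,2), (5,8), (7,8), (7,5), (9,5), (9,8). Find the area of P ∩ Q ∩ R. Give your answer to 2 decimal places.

The intersection is the polygon with vertices (6,6), (6,8), (7,8), (7,6).
By the shoelace formula its area is 2.00.

2.00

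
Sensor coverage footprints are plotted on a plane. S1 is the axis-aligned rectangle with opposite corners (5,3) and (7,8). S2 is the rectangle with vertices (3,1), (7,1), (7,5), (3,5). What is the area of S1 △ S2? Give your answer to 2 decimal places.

|S1∩S2|: x∈[5,7], y∈[3,5] → 2·2 = 4.
|S1 △ S2| = |S1| + |S2| − 2·|S1∩S2| = 10 + 16 − 8 = 18.00.

18.00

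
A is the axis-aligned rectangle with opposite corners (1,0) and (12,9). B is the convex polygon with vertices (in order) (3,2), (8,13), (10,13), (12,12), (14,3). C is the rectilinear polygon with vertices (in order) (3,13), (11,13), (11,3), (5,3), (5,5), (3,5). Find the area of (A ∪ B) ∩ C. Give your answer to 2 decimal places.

59.39

|A ∪ B| = 126.8182.
|(A ∪ B) ∩ C| = 59.39.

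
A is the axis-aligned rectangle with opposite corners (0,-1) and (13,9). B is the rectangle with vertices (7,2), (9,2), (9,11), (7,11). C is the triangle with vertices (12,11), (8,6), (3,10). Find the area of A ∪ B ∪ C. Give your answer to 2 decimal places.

By inclusion–exclusion:
Individual areas: |A| = 130, |B| = 18, |C| = 20.5.
|A∩B|: x∈[7,9], y∈[2,9] → 2·7 = 14.
|A∩C| = 9.225.
|B∩C| = 8.0861.
|A∩B∩C| = 4.975.
|A ∪ B ∪ C| = 168.5 − 31.3111 + 4.975 = 142.16.

142.16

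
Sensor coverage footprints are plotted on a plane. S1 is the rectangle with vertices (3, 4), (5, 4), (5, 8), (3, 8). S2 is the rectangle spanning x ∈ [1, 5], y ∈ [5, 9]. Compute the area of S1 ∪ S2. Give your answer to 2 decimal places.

18.00

By inclusion–exclusion:
Individual areas: |S1| = 8, |S2| = 16.
|S1∩S2|: x∈[3,5], y∈[5,8] → 2·3 = 6.
|S1 ∪ S2| = 24 − 6 = 18.00.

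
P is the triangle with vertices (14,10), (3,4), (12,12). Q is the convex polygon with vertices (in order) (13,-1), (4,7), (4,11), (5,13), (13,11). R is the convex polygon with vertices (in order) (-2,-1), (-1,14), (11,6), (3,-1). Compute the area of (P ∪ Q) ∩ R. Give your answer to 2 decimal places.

24.40

The region (P ∪ Q) ∩ R is the polygon with vertices (5.711,5.479), (3,4), (5.188,5.944), (4,7), (4,10.667), (11,6), (8.039,3.409).
By the shoelace formula its area is 24.40.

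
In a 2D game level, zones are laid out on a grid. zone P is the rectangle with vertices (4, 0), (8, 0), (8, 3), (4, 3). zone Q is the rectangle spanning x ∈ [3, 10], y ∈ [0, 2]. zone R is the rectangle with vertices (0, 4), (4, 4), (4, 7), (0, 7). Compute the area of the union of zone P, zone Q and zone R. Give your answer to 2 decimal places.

30.00

By inclusion–exclusion:
Individual areas: |zone P| = 12, |zone Q| = 14, |zone R| = 12.
|zone P∩zone Q|: x∈[4,8], y∈[0,2] → 4·2 = 8.
|zone P∩zone R| = 0 (no overlap).
|zone Q∩zone R| = 0 (no overlap).
|zone P∩zone Q∩zone R| = 0.
|zone P ∪ zone Q ∪ zone R| = 38 − 8 + 0 = 30.00.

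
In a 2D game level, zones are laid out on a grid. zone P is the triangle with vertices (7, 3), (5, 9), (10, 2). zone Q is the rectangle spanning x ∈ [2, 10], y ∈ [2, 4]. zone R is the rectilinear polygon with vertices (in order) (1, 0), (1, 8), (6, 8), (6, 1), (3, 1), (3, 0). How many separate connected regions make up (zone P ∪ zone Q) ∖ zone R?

2

(zone P ∪ zone Q) ∖ zone R splits into 2 disjoint pieces (area 0.1905, area 11.9619).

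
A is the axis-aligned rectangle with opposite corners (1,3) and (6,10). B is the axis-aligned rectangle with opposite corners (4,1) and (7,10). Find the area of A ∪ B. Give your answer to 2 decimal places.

48.00

By inclusion–exclusion:
Individual areas: |A| = 35, |B| = 27.
|A∩B|: x∈[4,6], y∈[3,10] → 2·7 = 14.
|A ∪ B| = 62 − 14 = 48.00.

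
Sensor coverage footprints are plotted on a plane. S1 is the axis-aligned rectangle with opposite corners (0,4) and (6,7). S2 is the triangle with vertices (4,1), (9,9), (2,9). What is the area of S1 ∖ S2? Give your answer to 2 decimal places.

|S1| = 18, |S1∩S2| = 9.3625.
|S1 ∖ S2| = |S1| − |S1∩S2| = 18 − 9.3625 = 8.64.

8.64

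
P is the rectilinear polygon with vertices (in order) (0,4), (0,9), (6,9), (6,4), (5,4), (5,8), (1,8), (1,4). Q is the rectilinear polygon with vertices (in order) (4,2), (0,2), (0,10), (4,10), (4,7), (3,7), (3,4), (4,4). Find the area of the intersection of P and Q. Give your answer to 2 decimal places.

The intersection is the polygon with vertices (0,9), (4,9), (4,8), (1,8), (1,4), (0,4).
By the shoelace formula its area is 8.00.

8.00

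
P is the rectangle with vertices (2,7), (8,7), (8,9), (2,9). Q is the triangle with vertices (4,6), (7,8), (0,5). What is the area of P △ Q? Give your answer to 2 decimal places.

|P| = 12, |Q| = 2.5, |P∩Q| = 0.4167.
|P △ Q| = |P| + |Q| − 2·|P∩Q| = 12 + 2.5 − 0.8333 = 13.67.

13.67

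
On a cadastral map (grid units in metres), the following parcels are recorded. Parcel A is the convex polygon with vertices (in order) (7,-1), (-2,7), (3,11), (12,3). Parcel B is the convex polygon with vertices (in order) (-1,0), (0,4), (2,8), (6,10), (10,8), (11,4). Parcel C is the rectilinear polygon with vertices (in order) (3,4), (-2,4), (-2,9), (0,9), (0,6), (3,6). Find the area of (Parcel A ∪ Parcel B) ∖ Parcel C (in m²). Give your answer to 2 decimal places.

|Parcel A ∪ Parcel B| = 99.792.
|(Parcel A ∪ Parcel B) ∩ Parcel C| = 9.1192.
|(Parcel A ∪ Parcel B) ∖ Parcel C| = 99.792 − 9.1192 = 90.67.

90.67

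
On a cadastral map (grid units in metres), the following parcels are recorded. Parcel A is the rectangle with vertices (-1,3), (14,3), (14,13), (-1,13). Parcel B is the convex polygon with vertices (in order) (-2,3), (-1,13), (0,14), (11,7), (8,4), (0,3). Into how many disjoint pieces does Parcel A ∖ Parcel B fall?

1

Parcel A ∖ Parcel B is a single connected region.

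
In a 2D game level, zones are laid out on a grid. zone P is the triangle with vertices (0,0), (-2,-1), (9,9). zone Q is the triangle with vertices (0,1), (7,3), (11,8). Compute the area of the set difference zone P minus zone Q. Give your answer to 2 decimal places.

3.86

|zone P| = 4.5, |zone P∩zone Q| = 0.6409.
|zone P ∖ zone Q| = |zone P| − |zone P∩zone Q| = 4.5 − 0.6409 = 3.86.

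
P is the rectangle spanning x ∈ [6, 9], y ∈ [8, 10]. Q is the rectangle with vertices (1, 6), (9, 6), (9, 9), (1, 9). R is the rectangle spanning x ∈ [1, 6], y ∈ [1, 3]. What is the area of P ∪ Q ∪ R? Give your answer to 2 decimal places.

37.00

By inclusion–exclusion:
Individual areas: |P| = 6, |Q| = 24, |R| = 10.
|P∩Q|: x∈[6,9], y∈[8,9] → 3·1 = 3.
|P∩R| = 0 (no overlap).
|Q∩R| = 0 (no overlap).
|P∩Q∩R| = 0.
|P ∪ Q ∪ R| = 40 − 3 + 0 = 37.00.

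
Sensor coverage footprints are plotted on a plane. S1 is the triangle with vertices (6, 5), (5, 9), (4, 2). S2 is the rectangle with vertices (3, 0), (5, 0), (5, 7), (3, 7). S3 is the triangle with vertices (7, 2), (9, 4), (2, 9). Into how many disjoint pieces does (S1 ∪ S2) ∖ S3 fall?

(S1 ∪ S2) ∖ S3 splits into 2 disjoint pieces (area 0.9964, area 12.5628).

2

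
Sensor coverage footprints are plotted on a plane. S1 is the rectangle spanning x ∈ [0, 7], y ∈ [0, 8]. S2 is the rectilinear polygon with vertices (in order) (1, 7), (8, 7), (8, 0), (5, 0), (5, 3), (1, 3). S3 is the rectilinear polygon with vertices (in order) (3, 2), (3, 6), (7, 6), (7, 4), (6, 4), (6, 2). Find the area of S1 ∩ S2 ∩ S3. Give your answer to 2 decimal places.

The intersection is the polygon with vertices (5,3), (3,3), (3,6), (7,6), (7,4), (6,4), (6,2), (5,2).
By the shoelace formula its area is 12.00.

12.00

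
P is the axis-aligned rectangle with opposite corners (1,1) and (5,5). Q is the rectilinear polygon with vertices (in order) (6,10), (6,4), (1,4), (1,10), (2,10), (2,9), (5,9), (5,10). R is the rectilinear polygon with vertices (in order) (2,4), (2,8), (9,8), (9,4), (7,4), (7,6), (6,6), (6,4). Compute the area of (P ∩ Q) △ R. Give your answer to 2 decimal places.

|P ∩ Q| = 4.
|(P ∩ Q) ∩ R| = 3.
|(P ∩ Q) △ R| = 4 + 26 − 6 = 24.00.

24.00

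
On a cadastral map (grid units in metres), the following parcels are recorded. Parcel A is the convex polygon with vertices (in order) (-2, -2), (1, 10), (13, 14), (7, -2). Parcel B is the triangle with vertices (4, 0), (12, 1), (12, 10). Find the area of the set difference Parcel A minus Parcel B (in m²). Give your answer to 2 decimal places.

|Parcel A| = 138, |Parcel A∩Parcel B| = 15.622.
|Parcel A ∖ Parcel B| = |Parcel A| − |Parcel A∩Parcel B| = 138 − 15.622 = 122.38.

122.38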